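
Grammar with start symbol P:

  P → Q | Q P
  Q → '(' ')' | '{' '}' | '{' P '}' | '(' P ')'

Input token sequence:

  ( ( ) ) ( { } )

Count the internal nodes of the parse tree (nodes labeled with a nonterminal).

8

[P [Q ( [P [Q ( )]] )] [P [Q ( [P [Q { }]] )]]]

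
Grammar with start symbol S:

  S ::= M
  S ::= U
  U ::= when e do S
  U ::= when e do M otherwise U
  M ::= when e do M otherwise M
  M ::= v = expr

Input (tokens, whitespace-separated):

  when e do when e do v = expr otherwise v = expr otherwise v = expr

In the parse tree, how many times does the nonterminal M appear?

5

[S [M when e do [M when e do [M v = expr] otherwise [M v = expr]] otherwise [M v = expr]]]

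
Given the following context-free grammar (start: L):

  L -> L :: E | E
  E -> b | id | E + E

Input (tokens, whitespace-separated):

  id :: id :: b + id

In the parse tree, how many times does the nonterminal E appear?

[L [L [L [E id]] :: [E id]] :: [E [E b] + [E id]]]

5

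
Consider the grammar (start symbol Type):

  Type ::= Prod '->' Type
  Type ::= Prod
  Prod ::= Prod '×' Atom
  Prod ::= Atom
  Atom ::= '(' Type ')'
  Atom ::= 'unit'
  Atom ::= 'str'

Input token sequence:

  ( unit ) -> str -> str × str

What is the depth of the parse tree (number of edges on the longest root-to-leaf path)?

6

[Type [Prod [Atom ( [Type [Prod [Atom unit]]] )]] -> [Type [Prod [Atom str]] -> [Type [Prod [Prod [Atom str]] × [Atom str]]]]]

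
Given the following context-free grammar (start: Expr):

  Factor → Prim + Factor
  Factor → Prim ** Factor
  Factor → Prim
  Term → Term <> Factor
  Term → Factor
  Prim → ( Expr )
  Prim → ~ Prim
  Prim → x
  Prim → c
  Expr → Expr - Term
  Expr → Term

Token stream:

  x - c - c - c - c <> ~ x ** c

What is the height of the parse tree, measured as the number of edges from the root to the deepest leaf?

8

[Expr [Expr [Expr [Expr [Expr [Term [Factor [Prim x]]]] - [Term [Factor [Prim c]]]] - [Term [Factor [Prim c]]]] - [Term [Factor [Prim c]]]] - [Term [Term [Factor [Prim c]]] <> [Factor [Prim ~ [Prim x]] ** [Factor [Prim c]]]]]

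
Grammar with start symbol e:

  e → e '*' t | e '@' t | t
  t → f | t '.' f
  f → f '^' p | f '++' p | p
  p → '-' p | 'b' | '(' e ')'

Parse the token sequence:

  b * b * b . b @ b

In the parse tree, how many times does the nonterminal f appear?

5

[e [e [e [e [t [f [p b]]]] * [t [f [p b]]]] * [t [t [f [p b]]] . [f [p b]]]] @ [t [f [p b]]]]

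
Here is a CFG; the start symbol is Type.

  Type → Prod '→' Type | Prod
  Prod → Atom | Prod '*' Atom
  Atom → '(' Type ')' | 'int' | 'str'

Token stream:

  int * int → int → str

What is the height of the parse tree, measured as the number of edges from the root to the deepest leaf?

5

[Type [Prod [Prod [Atom int]] * [Atom int]] → [Type [Prod [Atom int]] → [Type [Prod [Atom str]]]]]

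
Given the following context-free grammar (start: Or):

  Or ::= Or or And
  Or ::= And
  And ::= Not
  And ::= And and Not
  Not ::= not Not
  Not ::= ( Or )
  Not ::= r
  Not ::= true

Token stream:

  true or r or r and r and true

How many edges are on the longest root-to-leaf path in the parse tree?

[Or [Or [Or [And [Not true]]] or [And [Not r]]] or [And [And [And [Not r]] and [Not r]] and [Not true]]]

5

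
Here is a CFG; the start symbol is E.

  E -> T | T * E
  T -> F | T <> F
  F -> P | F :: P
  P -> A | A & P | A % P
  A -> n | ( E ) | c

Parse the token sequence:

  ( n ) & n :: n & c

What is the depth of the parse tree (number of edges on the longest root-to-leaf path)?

[E [T [F [F [P [A ( [E [T [F [P [A n]]]]] )] & [P [A n]]]] :: [P [A n] & [P [A c]]]]]]

11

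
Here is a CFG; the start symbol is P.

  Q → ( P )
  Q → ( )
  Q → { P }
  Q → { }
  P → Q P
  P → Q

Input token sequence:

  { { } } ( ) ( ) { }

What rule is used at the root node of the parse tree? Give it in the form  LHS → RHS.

P → Q P

[P [Q { [P [Q { }]] }] [P [Q ( )] [P [Q ( )] [P [Q { }]]]]]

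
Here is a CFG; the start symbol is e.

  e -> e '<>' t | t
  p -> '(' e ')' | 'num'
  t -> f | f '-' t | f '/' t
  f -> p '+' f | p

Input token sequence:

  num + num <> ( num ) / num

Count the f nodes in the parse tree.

5

[e [e [t [f [p num] + [f [p num]]]]] <> [t [f [p ( [e [t [f [p num]]]] )]] / [t [f [p num]]]]]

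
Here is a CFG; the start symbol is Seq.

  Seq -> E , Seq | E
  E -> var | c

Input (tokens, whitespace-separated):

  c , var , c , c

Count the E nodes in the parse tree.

4

[Seq [E c] , [Seq [E var] , [Seq [E c] , [Seq [E c]]]]]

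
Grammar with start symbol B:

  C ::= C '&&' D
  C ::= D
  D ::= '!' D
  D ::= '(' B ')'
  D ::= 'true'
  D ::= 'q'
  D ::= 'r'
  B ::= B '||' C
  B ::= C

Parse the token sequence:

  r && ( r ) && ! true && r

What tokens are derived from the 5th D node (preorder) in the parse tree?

[B [C [C [C [C [D r]] && [D ( [B [C [D r]]] )]] && [D ! [D true]]] && [D r]]]

true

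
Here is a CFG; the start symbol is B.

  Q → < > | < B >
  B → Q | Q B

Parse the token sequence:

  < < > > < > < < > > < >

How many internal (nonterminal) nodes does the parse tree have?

[B [Q < [B [Q < >]] >] [B [Q < >] [B [Q < [B [Q < >]] >] [B [Q < >]]]]]

12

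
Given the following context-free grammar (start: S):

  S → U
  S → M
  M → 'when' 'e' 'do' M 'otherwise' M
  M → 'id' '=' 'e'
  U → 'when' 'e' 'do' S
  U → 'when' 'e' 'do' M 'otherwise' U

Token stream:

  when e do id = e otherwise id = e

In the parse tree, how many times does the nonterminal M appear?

3

[S [M when e do [M id = e] otherwise [M id = e]]]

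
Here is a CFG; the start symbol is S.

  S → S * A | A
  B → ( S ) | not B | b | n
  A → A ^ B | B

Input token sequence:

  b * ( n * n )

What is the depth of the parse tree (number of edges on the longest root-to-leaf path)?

7

[S [S [A [B b]]] * [A [B ( [S [S [A [B n]]] * [A [B n]]] )]]]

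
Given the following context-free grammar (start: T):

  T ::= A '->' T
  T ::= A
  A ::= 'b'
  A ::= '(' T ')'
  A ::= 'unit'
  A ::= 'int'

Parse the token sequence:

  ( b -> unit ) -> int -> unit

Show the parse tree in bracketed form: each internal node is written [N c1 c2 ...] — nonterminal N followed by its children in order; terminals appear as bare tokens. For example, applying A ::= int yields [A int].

[T [A ( [T [A b] -> [T [A unit]]] )] -> [T [A int] -> [T [A unit]]]]

T
A -> T
( T ) -> T
( A -> T ) -> T
( b -> T ) -> T
( b -> A ) -> T
( b -> unit ) -> T
( b -> unit ) -> A -> T
( b -> unit ) -> int -> T
( b -> unit ) -> int -> A
( b -> unit ) -> int -> unit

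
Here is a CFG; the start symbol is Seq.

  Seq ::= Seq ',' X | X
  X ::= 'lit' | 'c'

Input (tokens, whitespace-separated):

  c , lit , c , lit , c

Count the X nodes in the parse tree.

5

[Seq [Seq [Seq [Seq [Seq [X c]] , [X lit]] , [X c]] , [X lit]] , [X c]]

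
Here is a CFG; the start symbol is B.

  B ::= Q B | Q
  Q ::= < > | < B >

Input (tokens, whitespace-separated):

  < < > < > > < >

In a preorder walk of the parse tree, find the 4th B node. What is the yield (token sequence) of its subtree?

[B [Q < [B [Q < >] [B [Q < >]]] >] [B [Q < >]]]

< >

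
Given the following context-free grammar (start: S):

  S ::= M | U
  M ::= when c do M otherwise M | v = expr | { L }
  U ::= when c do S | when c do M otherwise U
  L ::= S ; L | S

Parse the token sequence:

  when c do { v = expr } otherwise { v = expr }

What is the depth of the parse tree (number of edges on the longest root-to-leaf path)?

6

[S [M when c do [M { [L [S [M v = expr]]] }] otherwise [M { [L [S [M v = expr]]] }]]]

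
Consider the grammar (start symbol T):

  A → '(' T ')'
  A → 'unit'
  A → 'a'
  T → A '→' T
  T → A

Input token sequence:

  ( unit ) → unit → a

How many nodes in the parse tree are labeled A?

[T [A ( [T [A unit]] )] → [T [A unit] → [T [A a]]]]

4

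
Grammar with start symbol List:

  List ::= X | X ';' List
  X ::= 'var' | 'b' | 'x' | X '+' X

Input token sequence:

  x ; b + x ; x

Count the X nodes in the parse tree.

[List [X x] ; [List [X [X b] + [X x]] ; [List [X x]]]]

5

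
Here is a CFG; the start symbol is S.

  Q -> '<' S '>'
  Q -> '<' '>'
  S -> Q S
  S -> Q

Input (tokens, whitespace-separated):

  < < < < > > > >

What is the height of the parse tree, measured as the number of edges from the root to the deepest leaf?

[S [Q < [S [Q < [S [Q < [S [Q < >]] >]] >]] >]]

8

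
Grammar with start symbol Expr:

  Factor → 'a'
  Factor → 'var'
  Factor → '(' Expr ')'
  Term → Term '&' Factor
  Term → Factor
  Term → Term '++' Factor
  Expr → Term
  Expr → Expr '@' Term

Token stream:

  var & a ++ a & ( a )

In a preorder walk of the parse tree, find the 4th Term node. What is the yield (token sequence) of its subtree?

[Expr [Term [Term [Term [Term [Factor var]] & [Factor a]] ++ [Factor a]] & [Factor ( [Expr [Term [Factor a]]] )]]]

var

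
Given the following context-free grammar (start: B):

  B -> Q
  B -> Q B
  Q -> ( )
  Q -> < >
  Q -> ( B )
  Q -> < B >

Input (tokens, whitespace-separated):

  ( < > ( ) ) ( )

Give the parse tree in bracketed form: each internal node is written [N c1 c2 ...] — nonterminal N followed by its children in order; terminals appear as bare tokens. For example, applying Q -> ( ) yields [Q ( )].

B
Q B
( B ) B
( Q B ) B
( < > B ) B
( < > Q ) B
( < > ( ) ) B
( < > ( ) ) Q
( < > ( ) ) ( )

[B [Q ( [B [Q < >] [B [Q ( )]]] )] [B [Q ( )]]]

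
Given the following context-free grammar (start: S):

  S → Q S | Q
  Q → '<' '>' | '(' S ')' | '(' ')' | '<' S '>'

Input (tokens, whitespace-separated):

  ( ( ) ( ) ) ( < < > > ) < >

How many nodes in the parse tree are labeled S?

[S [Q ( [S [Q ( )] [S [Q ( )]]] )] [S [Q ( [S [Q < [S [Q < >]] >]] )] [S [Q < >]]]]

7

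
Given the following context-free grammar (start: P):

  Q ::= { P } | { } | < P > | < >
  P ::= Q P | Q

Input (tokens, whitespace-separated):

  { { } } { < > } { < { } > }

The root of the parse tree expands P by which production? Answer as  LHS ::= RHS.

P ::= Q P

[P [Q { [P [Q { }]] }] [P [Q { [P [Q < >]] }] [P [Q { [P [Q < [P [Q { }]] >]] }]]]]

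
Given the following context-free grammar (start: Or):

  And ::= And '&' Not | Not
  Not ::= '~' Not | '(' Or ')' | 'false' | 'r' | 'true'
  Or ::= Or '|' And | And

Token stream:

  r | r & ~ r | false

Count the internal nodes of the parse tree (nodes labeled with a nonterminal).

12

[Or [Or [Or [And [Not r]]] | [And [And [Not r]] & [Not ~ [Not r]]]] | [And [Not false]]]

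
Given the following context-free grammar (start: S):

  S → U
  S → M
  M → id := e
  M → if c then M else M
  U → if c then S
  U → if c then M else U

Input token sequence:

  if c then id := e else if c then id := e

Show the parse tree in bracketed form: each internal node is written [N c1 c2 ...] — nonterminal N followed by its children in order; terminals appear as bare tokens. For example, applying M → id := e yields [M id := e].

S
U
if c then M else U
if c then id := e else U
if c then id := e else if c then S
if c then id := e else if c then M
if c then id := e else if c then id := e

[S [U if c then [M id := e] else [U if c then [S [M id := e]]]]]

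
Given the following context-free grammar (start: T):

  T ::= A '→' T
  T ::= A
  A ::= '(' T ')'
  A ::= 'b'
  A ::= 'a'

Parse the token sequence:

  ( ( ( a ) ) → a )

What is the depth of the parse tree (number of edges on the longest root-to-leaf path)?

8

[T [A ( [T [A ( [T [A ( [T [A a]] )]] )] → [T [A a]]] )]]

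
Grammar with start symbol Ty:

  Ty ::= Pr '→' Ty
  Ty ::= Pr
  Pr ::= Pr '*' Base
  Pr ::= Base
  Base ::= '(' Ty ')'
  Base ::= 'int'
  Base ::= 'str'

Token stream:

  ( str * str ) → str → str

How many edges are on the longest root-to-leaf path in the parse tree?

[Ty [Pr [Base ( [Ty [Pr [Pr [Base str]] * [Base str]]] )]] → [Ty [Pr [Base str]] → [Ty [Pr [Base str]]]]]

7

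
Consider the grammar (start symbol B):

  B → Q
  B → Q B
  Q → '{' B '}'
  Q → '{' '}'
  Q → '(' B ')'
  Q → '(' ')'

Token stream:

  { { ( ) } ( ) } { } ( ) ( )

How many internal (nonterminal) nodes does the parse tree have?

[B [Q { [B [Q { [B [Q ( )]] }] [B [Q ( )]]] }] [B [Q { }] [B [Q ( )] [B [Q ( )]]]]]

14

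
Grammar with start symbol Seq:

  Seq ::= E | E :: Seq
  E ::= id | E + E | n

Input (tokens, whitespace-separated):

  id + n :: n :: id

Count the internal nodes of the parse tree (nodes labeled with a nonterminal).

[Seq [E [E id] + [E n]] :: [Seq [E n] :: [Seq [E id]]]]

8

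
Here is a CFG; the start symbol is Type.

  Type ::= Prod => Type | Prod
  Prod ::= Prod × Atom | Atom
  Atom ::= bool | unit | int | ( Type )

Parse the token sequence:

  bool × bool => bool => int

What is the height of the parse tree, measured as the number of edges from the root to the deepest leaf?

5

[Type [Prod [Prod [Atom bool]] × [Atom bool]] => [Type [Prod [Atom bool]] => [Type [Prod [Atom int]]]]]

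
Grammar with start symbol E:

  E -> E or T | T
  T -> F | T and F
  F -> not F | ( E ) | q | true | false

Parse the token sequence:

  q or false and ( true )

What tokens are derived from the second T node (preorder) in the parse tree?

false and ( true )

[E [E [T [F q]]] or [T [T [F false]] and [F ( [E [T [F true]]] )]]]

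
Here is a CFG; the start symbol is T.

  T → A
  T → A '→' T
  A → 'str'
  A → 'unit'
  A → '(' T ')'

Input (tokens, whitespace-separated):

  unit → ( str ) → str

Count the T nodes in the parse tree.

4

[T [A unit] → [T [A ( [T [A str]] )] → [T [A str]]]]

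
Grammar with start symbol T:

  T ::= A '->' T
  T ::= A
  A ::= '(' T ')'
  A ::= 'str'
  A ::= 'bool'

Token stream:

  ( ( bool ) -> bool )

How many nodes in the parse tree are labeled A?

4

[T [A ( [T [A ( [T [A bool]] )] -> [T [A bool]]] )]]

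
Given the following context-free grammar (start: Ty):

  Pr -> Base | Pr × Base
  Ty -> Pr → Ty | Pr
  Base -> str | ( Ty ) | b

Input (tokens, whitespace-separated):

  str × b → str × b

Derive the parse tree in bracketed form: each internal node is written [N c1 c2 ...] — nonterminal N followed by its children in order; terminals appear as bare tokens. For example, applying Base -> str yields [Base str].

[Ty [Pr [Pr [Base str]] × [Base b]] → [Ty [Pr [Pr [Base str]] × [Base b]]]]

Ty
Pr → Ty
Pr × Base → Ty
Base × Base → Ty
str × Base → Ty
str × b → Ty
str × b → Pr
str × b → Pr × Base
str × b → Base × Base
str × b → str × Base
str × b → str × b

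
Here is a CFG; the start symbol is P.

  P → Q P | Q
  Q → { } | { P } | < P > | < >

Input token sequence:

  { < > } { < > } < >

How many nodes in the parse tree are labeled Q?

5

[P [Q { [P [Q < >]] }] [P [Q { [P [Q < >]] }] [P [Q < >]]]]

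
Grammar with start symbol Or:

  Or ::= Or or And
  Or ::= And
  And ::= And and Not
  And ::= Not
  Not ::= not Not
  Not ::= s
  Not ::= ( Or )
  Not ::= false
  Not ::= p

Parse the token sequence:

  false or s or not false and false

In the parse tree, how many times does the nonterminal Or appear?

[Or [Or [Or [And [Not false]]] or [And [Not s]]] or [And [And [Not not [Not false]]] and [Not false]]]

3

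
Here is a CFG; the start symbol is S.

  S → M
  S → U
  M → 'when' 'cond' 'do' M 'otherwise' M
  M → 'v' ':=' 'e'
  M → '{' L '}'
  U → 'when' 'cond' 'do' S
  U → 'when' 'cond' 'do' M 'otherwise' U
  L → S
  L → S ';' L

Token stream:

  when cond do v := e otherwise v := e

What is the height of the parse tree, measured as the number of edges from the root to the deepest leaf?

[S [M when cond do [M v := e] otherwise [M v := e]]]

3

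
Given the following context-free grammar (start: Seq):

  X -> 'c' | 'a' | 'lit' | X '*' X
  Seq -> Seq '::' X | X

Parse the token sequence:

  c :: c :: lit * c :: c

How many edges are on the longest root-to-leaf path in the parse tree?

[Seq [Seq [Seq [Seq [X c]] :: [X c]] :: [X [X lit] * [X c]]] :: [X c]]

5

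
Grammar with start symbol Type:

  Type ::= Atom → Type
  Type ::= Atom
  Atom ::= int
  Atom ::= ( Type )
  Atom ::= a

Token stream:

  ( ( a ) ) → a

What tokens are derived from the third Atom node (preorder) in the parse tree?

[Type [Atom ( [Type [Atom ( [Type [Atom a]] )]] )] → [Type [Atom a]]]

a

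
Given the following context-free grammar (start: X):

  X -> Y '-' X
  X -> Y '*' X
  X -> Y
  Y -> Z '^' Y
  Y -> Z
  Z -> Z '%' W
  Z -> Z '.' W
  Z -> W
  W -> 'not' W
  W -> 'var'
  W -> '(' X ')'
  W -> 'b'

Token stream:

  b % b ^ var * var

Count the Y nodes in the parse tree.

3

[X [Y [Z [Z [W b]] % [W b]] ^ [Y [Z [W var]]]] * [X [Y [Z [W var]]]]]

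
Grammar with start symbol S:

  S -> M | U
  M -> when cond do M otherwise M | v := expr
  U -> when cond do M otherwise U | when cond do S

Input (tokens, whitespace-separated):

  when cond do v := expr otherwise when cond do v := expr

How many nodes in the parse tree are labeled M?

2

[S [U when cond do [M v := expr] otherwise [U when cond do [S [M v := expr]]]]]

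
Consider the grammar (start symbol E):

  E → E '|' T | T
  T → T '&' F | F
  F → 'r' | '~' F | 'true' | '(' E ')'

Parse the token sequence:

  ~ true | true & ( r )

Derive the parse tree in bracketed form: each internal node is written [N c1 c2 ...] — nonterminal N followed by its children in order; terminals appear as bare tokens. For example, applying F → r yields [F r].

[E [E [T [F ~ [F true]]]] | [T [T [F true]] & [F ( [E [T [F r]]] )]]]

E
E | T
T | T
F | T
~ F | T
~ true | T
~ true | T & F
~ true | F & F
~ true | true & F
~ true | true & ( E )
~ true | true & ( T )
~ true | true & ( F )
~ true | true & ( r )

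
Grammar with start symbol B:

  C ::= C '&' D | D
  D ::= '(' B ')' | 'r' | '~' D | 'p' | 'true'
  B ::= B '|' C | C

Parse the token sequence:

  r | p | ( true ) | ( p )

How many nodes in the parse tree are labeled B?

[B [B [B [B [C [D r]]] | [C [D p]]] | [C [D ( [B [C [D true]]] )]]] | [C [D ( [B [C [D p]]] )]]]

6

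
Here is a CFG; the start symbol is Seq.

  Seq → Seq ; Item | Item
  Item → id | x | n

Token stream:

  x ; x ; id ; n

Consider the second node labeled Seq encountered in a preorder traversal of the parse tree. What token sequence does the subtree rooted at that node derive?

x ; x ; id

[Seq [Seq [Seq [Seq [Item x]] ; [Item x]] ; [Item id]] ; [Item n]]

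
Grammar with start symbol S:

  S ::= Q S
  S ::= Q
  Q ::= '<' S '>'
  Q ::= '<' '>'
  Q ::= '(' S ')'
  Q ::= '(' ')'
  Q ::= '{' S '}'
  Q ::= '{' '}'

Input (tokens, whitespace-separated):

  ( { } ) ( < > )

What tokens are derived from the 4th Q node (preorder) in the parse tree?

< >

[S [Q ( [S [Q { }]] )] [S [Q ( [S [Q < >]] )]]]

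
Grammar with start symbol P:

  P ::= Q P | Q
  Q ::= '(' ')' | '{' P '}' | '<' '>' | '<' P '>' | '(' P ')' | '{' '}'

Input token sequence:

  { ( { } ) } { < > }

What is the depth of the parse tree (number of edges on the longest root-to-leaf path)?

6

[P [Q { [P [Q ( [P [Q { }]] )]] }] [P [Q { [P [Q < >]] }]]]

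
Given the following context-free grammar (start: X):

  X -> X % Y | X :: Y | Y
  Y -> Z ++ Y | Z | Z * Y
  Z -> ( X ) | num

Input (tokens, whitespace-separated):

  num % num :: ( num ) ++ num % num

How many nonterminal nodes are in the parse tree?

[X [X [X [X [Y [Z num]]] % [Y [Z num]]] :: [Y [Z ( [X [Y [Z num]]] )] ++ [Y [Z num]]]] % [Y [Z num]]]

17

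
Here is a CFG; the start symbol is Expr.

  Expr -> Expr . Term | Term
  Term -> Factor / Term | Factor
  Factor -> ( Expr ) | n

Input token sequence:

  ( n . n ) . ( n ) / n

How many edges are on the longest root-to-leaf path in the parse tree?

8

[Expr [Expr [Term [Factor ( [Expr [Expr [Term [Factor n]]] . [Term [Factor n]]] )]]] . [Term [Factor ( [Expr [Term [Factor n]]] )] / [Term [Factor n]]]]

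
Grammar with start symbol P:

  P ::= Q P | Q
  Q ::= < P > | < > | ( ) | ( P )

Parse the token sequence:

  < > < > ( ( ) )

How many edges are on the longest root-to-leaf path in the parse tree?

6

[P [Q < >] [P [Q < >] [P [Q ( [P [Q ( )]] )]]]]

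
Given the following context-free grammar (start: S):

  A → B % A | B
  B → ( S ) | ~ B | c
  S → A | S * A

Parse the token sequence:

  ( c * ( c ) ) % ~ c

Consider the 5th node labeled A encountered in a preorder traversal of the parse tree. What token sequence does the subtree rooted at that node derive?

[S [A [B ( [S [S [A [B c]]] * [A [B ( [S [A [B c]]] )]]] )] % [A [B ~ [B c]]]]]

~ c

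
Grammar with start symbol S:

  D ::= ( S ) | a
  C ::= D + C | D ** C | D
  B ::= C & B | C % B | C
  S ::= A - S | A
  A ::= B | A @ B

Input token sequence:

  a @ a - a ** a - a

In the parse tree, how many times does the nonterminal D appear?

[S [A [A [B [C [D a]]]] @ [B [C [D a]]]] - [S [A [B [C [D a] ** [C [D a]]]]] - [S [A [B [C [D a]]]]]]]

5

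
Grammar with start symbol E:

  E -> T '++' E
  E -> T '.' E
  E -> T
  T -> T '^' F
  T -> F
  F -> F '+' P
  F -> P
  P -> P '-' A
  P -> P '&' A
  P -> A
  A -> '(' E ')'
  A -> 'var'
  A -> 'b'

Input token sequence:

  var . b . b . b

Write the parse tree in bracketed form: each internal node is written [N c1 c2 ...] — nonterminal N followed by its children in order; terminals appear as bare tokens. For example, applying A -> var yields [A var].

[E [T [F [P [A var]]]] . [E [T [F [P [A b]]]] . [E [T [F [P [A b]]]] . [E [T [F [P [A b]]]]]]]]

E
T . E
F . E
P . E
A . E
var . E
var . T . E
var . F . E
var . P . E
var . A . E
var . b . E
var . b . T . E
var . b . F . E
var . b . P . E
var . b . A . E
var . b . b . E
var . b . b . T
var . b . b . F
var . b . b . P
var . b . b . A
var . b . b . b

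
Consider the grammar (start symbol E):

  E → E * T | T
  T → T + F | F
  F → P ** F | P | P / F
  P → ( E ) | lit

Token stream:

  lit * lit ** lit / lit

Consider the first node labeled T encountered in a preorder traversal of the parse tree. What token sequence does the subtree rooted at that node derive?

lit

[E [E [T [F [P lit]]]] * [T [F [P lit] ** [F [P lit] / [F [P lit]]]]]]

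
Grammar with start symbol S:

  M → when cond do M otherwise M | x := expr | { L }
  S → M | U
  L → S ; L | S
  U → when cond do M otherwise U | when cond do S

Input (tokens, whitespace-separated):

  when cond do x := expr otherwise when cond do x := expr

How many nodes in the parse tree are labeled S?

[S [U when cond do [M x := expr] otherwise [U when cond do [S [M x := expr]]]]]

2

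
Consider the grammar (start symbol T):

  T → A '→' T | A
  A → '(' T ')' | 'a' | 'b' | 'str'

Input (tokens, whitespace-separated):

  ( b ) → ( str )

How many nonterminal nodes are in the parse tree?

8

[T [A ( [T [A b]] )] → [T [A ( [T [A str]] )]]]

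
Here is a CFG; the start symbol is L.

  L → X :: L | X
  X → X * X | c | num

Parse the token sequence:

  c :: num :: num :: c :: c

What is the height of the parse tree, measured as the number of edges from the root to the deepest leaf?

[L [X c] :: [L [X num] :: [L [X num] :: [L [X c] :: [L [X c]]]]]]

6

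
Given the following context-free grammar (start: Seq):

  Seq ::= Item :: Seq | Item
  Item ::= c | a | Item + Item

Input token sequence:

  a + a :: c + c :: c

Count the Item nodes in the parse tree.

[Seq [Item [Item a] + [Item a]] :: [Seq [Item [Item c] + [Item c]] :: [Seq [Item c]]]]

7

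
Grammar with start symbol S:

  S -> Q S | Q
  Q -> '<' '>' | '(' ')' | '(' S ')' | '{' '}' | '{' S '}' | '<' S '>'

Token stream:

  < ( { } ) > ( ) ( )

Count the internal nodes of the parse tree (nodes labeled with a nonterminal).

10

[S [Q < [S [Q ( [S [Q { }]] )]] >] [S [Q ( )] [S [Q ( )]]]]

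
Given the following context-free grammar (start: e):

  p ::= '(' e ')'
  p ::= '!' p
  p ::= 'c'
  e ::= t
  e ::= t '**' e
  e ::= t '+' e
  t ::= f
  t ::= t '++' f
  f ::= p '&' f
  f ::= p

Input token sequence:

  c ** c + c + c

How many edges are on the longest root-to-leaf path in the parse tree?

[e [t [f [p c]]] ** [e [t [f [p c]]] + [e [t [f [p c]]] + [e [t [f [p c]]]]]]]

7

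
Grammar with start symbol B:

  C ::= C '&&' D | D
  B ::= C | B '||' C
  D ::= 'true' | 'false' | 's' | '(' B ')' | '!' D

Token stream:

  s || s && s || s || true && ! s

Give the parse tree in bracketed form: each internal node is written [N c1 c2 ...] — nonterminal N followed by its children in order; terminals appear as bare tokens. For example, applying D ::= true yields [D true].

B
B || C
B || C || C
B || C || C || C
C || C || C || C
D || C || C || C
s || C || C || C
s || C && D || C || C
s || D && D || C || C
s || s && D || C || C
s || s && s || C || C
s || s && s || D || C
s || s && s || s || C
s || s && s || s || C && D
s || s && s || s || D && D
s || s && s || s || true && D
s || s && s || s || true && ! D
s || s && s || s || true && ! s

[B [B [B [B [C [D s]]] || [C [C [D s]] && [D s]]] || [C [D s]]] || [C [C [D true]] && [D ! [D s]]]]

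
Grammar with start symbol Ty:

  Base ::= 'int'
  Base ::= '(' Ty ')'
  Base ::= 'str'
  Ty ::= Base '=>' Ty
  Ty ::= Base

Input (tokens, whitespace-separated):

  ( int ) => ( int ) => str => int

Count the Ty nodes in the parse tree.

[Ty [Base ( [Ty [Base int]] )] => [Ty [Base ( [Ty [Base int]] )] => [Ty [Base str] => [Ty [Base int]]]]]

6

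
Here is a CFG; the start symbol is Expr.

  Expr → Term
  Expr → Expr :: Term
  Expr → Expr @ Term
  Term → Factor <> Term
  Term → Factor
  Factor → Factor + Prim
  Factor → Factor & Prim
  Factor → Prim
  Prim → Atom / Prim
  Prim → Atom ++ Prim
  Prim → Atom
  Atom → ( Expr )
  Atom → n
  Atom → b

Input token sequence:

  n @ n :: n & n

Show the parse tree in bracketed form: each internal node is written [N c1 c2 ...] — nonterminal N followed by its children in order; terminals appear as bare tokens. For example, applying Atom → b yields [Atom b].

Expr
Expr :: Term
Expr @ Term :: Term
Term @ Term :: Term
Factor @ Term :: Term
Prim @ Term :: Term
Atom @ Term :: Term
n @ Term :: Term
n @ Factor :: Term
n @ Prim :: Term
n @ Atom :: Term
n @ n :: Term
n @ n :: Factor
n @ n :: Factor & Prim
n @ n :: Prim & Prim
n @ n :: Atom & Prim
n @ n :: n & Prim
n @ n :: n & Atom
n @ n :: n & n

[Expr [Expr [Expr [Term [Factor [Prim [Atom n]]]]] @ [Term [Factor [Prim [Atom n]]]]] :: [Term [Factor [Factor [Prim [Atom n]]] & [Prim [Atom n]]]]]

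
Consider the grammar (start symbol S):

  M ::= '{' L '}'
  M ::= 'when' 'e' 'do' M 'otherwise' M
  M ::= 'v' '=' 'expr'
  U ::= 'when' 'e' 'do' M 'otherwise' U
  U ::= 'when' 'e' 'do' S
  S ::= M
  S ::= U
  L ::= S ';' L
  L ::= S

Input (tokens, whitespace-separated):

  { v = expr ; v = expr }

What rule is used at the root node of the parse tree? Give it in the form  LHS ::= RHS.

[S [M { [L [S [M v = expr]] ; [L [S [M v = expr]]]] }]]

S ::= M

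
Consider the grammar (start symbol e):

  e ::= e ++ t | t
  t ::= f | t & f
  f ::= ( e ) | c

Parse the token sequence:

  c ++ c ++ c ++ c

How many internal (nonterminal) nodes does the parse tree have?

[e [e [e [e [t [f c]]] ++ [t [f c]]] ++ [t [f c]]] ++ [t [f c]]]

12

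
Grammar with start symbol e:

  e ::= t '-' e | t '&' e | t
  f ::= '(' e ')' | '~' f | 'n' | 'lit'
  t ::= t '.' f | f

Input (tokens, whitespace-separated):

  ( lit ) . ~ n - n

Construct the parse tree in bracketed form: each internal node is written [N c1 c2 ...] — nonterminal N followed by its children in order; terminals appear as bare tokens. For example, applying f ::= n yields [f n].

[e [t [t [f ( [e [t [f lit]]] )]] . [f ~ [f n]]] - [e [t [f n]]]]

e
t - e
t . f - e
f . f - e
( e ) . f - e
( t ) . f - e
( f ) . f - e
( lit ) . f - e
( lit ) . ~ f - e
( lit ) . ~ n - e
( lit ) . ~ n - t
( lit ) . ~ n - f
( lit ) . ~ n - n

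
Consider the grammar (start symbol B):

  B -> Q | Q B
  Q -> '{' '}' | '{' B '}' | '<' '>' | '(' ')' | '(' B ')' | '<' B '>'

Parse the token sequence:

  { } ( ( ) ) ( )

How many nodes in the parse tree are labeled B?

4

[B [Q { }] [B [Q ( [B [Q ( )]] )] [B [Q ( )]]]]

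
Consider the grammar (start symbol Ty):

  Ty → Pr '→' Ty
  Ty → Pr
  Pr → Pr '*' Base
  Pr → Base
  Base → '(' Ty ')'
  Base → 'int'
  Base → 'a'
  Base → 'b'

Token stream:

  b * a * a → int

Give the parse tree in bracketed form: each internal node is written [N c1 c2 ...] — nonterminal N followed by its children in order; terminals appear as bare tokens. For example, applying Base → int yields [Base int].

Ty
Pr → Ty
Pr * Base → Ty
Pr * Base * Base → Ty
Base * Base * Base → Ty
b * Base * Base → Ty
b * a * Base → Ty
b * a * a → Ty
b * a * a → Pr
b * a * a → Base
b * a * a → int

[Ty [Pr [Pr [Pr [Base b]] * [Base a]] * [Base a]] → [Ty [Pr [Base int]]]]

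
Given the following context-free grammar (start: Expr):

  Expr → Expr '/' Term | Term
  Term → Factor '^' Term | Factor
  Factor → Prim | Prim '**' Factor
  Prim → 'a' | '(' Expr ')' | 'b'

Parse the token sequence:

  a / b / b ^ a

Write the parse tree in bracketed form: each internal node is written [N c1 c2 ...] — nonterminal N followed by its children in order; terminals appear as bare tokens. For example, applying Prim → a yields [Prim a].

Expr
Expr / Term
Expr / Term / Term
Term / Term / Term
Factor / Term / Term
Prim / Term / Term
a / Term / Term
a / Factor / Term
a / Prim / Term
a / b / Term
a / b / Factor ^ Term
a / b / Prim ^ Term
a / b / b ^ Term
a / b / b ^ Factor
a / b / b ^ Prim
a / b / b ^ a

[Expr [Expr [Expr [Term [Factor [Prim a]]]] / [Term [Factor [Prim b]]]] / [Term [Factor [Prim b]] ^ [Term [Factor [Prim a]]]]]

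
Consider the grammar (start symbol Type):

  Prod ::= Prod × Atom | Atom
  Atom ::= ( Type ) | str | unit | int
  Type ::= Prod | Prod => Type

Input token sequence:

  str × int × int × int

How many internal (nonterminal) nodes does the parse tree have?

[Type [Prod [Prod [Prod [Prod [Atom str]] × [Atom int]] × [Atom int]] × [Atom int]]]

9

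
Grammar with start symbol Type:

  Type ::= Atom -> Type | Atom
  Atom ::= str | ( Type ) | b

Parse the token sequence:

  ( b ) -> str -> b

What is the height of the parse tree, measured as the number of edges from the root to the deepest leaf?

4

[Type [Atom ( [Type [Atom b]] )] -> [Type [Atom str] -> [Type [Atom b]]]]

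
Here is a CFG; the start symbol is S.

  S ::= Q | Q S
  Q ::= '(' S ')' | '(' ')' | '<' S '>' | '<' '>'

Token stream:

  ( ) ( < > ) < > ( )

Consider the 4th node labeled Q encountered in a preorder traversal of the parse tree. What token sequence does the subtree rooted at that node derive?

< >

[S [Q ( )] [S [Q ( [S [Q < >]] )] [S [Q < >] [S [Q ( )]]]]]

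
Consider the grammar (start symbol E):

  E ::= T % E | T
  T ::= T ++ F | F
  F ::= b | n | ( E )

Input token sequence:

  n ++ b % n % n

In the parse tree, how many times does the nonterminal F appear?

[E [T [T [F n]] ++ [F b]] % [E [T [F n]] % [E [T [F n]]]]]

4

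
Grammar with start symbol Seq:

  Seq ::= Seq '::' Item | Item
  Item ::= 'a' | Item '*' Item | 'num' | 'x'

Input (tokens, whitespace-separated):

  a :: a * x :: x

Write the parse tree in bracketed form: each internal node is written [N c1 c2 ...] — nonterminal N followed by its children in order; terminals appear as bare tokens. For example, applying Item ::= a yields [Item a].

Seq
Seq :: Item
Seq :: Item :: Item
Item :: Item :: Item
a :: Item :: Item
a :: Item * Item :: Item
a :: a * Item :: Item
a :: a * x :: Item
a :: a * x :: x

[Seq [Seq [Seq [Item a]] :: [Item [Item a] * [Item x]]] :: [Item x]]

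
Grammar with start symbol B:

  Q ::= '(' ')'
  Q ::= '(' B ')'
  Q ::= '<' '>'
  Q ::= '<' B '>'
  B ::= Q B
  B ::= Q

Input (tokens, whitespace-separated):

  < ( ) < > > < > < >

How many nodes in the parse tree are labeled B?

[B [Q < [B [Q ( )] [B [Q < >]]] >] [B [Q < >] [B [Q < >]]]]

5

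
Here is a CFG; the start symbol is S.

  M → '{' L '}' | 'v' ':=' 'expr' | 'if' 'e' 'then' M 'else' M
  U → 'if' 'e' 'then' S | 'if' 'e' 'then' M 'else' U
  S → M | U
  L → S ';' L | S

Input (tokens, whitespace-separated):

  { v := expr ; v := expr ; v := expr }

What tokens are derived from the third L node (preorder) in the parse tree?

[S [M { [L [S [M v := expr]] ; [L [S [M v := expr]] ; [L [S [M v := expr]]]]] }]]

v := expr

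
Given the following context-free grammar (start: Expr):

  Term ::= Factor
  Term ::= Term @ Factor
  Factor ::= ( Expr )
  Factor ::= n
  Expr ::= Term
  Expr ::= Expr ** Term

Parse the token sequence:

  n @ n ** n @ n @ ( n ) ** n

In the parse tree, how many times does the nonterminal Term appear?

7

[Expr [Expr [Expr [Term [Term [Factor n]] @ [Factor n]]] ** [Term [Term [Term [Factor n]] @ [Factor n]] @ [Factor ( [Expr [Term [Factor n]]] )]]] ** [Term [Factor n]]]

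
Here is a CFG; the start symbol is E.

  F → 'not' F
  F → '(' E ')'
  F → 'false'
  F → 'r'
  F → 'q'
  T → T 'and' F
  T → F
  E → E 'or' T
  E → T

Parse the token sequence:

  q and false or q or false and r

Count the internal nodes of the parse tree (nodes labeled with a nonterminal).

13

[E [E [E [T [T [F q]] and [F false]]] or [T [F q]]] or [T [T [F false]] and [F r]]]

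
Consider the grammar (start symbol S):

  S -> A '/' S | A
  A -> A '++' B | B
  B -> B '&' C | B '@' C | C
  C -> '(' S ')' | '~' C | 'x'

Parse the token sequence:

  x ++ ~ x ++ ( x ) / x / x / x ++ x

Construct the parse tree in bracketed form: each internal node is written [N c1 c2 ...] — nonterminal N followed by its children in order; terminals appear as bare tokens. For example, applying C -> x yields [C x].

[S [A [A [A [B [C x]]] ++ [B [C ~ [C x]]]] ++ [B [C ( [S [A [B [C x]]]] )]]] / [S [A [B [C x]]] / [S [A [B [C x]]] / [S [A [A [B [C x]]] ++ [B [C x]]]]]]]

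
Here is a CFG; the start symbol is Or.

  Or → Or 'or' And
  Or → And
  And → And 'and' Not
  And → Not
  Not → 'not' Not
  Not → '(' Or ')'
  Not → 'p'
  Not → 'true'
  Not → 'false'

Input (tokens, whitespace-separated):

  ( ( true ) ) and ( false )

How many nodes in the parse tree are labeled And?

5

[Or [And [And [Not ( [Or [And [Not ( [Or [And [Not true]]] )]]] )]] and [Not ( [Or [And [Not false]]] )]]]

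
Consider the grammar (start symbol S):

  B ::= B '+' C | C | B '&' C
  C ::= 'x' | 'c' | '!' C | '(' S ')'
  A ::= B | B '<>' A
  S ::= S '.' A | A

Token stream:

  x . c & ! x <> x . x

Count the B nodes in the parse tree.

[S [S [S [A [B [C x]]]] . [A [B [B [C c]] & [C ! [C x]]] <> [A [B [C x]]]]] . [A [B [C x]]]]

5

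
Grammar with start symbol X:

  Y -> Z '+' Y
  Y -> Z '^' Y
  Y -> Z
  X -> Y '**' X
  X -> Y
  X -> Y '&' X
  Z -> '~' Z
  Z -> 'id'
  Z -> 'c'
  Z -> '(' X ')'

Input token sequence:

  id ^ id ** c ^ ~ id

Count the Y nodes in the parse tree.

4

[X [Y [Z id] ^ [Y [Z id]]] ** [X [Y [Z c] ^ [Y [Z ~ [Z id]]]]]]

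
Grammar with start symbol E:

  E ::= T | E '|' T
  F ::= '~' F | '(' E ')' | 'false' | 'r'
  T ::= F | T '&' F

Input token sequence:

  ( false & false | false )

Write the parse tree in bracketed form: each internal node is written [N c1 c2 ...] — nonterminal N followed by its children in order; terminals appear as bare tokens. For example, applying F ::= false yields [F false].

E
T
F
( E )
( E | T )
( T | T )
( T & F | T )
( F & F | T )
( false & F | T )
( false & false | T )
( false & false | F )
( false & false | false )

[E [T [F ( [E [E [T [T [F false]] & [F false]]] | [T [F false]]] )]]]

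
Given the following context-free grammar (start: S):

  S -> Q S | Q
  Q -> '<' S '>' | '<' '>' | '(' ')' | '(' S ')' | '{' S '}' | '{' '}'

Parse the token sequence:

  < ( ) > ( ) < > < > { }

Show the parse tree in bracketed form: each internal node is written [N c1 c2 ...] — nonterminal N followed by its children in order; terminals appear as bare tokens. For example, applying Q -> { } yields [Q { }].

S
Q S
< S > S
< Q > S
< ( ) > S
< ( ) > Q S
< ( ) > ( ) S
< ( ) > ( ) Q S
< ( ) > ( ) < > S
< ( ) > ( ) < > Q S
< ( ) > ( ) < > < > S
< ( ) > ( ) < > < > Q
< ( ) > ( ) < > < > { }

[S [Q < [S [Q ( )]] >] [S [Q ( )] [S [Q < >] [S [Q < >] [S [Q { }]]]]]]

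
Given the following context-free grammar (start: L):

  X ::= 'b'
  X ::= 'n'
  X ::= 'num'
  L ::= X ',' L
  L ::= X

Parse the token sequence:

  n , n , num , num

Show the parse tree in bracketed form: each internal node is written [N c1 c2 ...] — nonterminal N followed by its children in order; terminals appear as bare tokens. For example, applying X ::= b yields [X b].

[L [X n] , [L [X n] , [L [X num] , [L [X num]]]]]

L
X , L
n , L
n , X , L
n , n , L
n , n , X , L
n , n , num , L
n , n , num , X
n , n , num , num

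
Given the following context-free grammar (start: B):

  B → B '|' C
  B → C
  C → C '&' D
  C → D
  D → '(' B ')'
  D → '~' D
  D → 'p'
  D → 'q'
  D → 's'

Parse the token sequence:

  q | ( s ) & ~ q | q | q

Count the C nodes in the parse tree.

6

[B [B [B [B [C [D q]]] | [C [C [D ( [B [C [D s]]] )]] & [D ~ [D q]]]] | [C [D q]]] | [C [D q]]]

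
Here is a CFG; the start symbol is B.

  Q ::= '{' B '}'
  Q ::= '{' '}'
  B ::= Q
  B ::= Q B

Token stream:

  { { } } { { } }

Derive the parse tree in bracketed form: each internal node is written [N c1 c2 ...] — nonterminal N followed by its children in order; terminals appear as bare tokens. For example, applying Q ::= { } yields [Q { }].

[B [Q { [B [Q { }]] }] [B [Q { [B [Q { }]] }]]]

B
Q B
{ B } B
{ Q } B
{ { } } B
{ { } } Q
{ { } } { B }
{ { } } { Q }
{ { } } { { } }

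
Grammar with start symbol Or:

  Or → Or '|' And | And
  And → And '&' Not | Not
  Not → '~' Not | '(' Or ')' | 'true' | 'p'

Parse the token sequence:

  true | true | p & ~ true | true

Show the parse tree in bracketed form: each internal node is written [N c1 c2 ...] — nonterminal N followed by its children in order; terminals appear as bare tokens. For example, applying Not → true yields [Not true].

Or
Or | And
Or | And | And
Or | And | And | And
And | And | And | And
Not | And | And | And
true | And | And | And
true | Not | And | And
true | true | And | And
true | true | And & Not | And
true | true | Not & Not | And
true | true | p & Not | And
true | true | p & ~ Not | And
true | true | p & ~ true | And
true | true | p & ~ true | Not
true | true | p & ~ true | true

[Or [Or [Or [Or [And [Not true]]] | [And [Not true]]] | [And [And [Not p]] & [Not ~ [Not true]]]] | [And [Not true]]]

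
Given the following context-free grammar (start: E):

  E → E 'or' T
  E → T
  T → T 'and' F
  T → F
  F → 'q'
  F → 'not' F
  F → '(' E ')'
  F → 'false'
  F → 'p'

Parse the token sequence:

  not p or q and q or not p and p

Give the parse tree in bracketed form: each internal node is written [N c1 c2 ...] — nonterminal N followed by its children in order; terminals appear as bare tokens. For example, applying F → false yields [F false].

E
E or T
E or T or T
T or T or T
F or T or T
not F or T or T
not p or T or T
not p or T and F or T
not p or F and F or T
not p or q and F or T
not p or q and q or T
not p or q and q or T and F
not p or q and q or F and F
not p or q and q or not F and F
not p or q and q or not p and F
not p or q and q or not p and p

[E [E [E [T [F not [F p]]]] or [T [T [F q]] and [F q]]] or [T [T [F not [F p]]] and [F p]]]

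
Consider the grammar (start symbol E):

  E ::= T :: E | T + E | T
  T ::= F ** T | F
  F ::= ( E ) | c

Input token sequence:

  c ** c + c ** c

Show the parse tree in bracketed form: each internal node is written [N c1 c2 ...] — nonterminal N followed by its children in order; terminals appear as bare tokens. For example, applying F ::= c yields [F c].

[E [T [F c] ** [T [F c]]] + [E [T [F c] ** [T [F c]]]]]

E
T + E
F ** T + E
c ** T + E
c ** F + E
c ** c + E
c ** c + T
c ** c + F ** T
c ** c + c ** T
c ** c + c ** F
c ** c + c ** c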